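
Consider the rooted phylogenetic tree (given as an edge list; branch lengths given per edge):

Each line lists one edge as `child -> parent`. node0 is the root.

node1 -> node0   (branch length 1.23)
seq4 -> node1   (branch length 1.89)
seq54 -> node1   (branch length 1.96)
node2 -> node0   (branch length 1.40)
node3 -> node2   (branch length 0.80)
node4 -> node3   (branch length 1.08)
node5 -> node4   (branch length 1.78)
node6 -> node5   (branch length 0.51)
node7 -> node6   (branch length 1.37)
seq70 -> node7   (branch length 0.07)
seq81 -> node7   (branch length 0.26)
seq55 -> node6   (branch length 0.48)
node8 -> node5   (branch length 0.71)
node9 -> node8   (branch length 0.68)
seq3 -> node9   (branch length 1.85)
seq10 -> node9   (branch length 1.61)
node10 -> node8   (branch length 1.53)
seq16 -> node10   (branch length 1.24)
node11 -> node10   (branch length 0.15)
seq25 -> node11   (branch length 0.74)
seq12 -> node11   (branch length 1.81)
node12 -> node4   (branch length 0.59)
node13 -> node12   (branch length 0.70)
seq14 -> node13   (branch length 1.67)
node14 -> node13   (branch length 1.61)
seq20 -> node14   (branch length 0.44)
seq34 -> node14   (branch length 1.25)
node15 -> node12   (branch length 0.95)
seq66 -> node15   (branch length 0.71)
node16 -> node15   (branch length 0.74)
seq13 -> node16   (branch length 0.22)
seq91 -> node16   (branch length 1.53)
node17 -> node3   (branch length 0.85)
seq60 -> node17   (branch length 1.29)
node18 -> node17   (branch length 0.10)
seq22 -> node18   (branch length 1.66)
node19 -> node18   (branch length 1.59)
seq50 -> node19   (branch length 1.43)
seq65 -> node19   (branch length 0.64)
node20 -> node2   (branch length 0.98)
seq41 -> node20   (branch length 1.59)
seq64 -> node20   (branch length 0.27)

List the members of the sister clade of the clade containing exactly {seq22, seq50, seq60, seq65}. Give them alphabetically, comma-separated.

seq10, seq12, seq13, seq14, seq16, seq20, seq25, seq3, seq34, seq55, seq66, seq70, seq81, seq91

The clade containing exactly {seq22, seq50, seq60, seq65} attaches to the tree at the node subtending (((((seq70,seq81),seq55),((seq3,seq10),(seq16,(seq25,seq12)))),((seq14,(seq20,seq34)),(seq66,(seq13,seq91)))),(seq60,(seq22,(seq50,seq65)))).
The other lineage descending from that same node — the sister group — is ((((seq70,seq81),seq55),((seq3,seq10),(seq16,(seq25,seq12)))),((seq14,(seq20,seq34)),(seq66,(seq13,seq91)))); its 14 tips in alphabetical order are the answer.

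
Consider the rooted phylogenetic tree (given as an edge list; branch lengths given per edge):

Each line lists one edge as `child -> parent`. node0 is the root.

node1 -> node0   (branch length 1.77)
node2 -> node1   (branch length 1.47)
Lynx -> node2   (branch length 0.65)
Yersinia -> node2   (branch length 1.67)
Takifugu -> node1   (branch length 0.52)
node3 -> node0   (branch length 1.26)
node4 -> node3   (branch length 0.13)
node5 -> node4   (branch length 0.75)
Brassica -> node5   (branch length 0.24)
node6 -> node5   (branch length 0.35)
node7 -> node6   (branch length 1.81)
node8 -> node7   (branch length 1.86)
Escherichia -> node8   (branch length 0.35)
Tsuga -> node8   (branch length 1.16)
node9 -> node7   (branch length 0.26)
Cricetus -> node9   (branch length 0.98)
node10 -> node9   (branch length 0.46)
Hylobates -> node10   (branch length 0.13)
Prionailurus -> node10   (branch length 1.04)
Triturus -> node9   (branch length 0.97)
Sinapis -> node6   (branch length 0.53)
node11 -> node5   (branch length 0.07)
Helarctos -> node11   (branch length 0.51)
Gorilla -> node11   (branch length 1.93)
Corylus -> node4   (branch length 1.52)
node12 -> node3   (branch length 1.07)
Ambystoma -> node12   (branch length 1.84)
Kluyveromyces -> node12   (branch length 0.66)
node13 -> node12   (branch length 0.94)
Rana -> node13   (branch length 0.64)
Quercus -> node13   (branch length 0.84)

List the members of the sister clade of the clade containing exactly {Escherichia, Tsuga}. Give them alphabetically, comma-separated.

The clade containing exactly {Escherichia, Tsuga} attaches to the tree at the node subtending ((Escherichia,Tsuga),(Cricetus,(Hylobates,Prionailurus),Triturus)).
The other lineage descending from that same node — the sister group — is (Cricetus,(Hylobates,Prionailurus),Triturus); its 4 tips in alphabetical order are the answer.

Cricetus, Hylobates, Prionailurus, Triturus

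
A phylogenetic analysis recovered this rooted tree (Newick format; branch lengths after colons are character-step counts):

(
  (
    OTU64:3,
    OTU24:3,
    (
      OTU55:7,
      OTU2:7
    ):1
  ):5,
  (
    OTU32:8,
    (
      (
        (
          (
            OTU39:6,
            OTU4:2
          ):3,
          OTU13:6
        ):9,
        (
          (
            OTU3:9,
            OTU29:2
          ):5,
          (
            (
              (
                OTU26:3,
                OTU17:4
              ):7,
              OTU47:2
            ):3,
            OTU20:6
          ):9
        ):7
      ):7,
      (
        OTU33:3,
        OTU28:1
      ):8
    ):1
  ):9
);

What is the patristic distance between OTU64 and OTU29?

39

The path runs OTU64 → … → MRCA → … → OTU29; the MRCA is the root of the tree.
Branch lengths along that path: 3 + 5 + 9 + 1 + 7 + 7 + 5 + 2 = 39.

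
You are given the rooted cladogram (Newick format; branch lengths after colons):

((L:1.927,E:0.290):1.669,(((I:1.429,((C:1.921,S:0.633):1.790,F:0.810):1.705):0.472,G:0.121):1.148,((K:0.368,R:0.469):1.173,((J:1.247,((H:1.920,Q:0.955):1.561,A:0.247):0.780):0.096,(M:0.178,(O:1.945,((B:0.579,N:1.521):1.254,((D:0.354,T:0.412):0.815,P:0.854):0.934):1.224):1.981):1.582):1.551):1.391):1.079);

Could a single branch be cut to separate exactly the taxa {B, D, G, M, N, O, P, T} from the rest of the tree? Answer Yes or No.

No

The MRCA of the listed taxa subtends (((I,((C,S),F)),G),((K,R),((J,((H,Q),A)),(M,(O,((B,N),((D,T),P))))))).
That clade also contains A, C, F, H, I, J, K, Q, R, S, which are not in the proposed group, so the group is not monophyletic.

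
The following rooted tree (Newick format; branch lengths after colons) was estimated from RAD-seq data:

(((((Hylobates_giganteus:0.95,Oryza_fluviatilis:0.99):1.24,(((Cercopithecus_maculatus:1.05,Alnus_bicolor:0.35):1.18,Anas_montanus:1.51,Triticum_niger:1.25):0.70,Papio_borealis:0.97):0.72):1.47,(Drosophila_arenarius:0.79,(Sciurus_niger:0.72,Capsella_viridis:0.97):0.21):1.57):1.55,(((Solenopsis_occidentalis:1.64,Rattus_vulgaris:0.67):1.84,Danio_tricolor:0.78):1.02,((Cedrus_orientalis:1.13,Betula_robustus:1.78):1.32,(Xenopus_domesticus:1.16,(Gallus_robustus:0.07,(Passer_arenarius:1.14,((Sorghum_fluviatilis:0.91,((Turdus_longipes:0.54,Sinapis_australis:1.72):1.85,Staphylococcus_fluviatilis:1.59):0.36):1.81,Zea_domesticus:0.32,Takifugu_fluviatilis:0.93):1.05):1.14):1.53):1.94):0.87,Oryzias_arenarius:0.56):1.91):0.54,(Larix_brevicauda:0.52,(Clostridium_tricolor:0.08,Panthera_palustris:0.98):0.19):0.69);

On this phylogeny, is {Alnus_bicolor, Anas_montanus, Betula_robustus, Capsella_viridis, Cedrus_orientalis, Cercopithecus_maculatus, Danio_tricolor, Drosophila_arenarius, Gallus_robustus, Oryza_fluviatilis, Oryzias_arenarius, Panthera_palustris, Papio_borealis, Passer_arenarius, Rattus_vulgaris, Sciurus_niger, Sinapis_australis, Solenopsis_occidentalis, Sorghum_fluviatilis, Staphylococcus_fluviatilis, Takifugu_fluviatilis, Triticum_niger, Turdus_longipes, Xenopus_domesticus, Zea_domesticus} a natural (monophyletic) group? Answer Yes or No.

No

The MRCA of the listed taxa is the root, so the smallest clade containing them is the whole tree.
That clade also contains Clostridium_tricolor, Hylobates_giganteus, Larix_brevicauda, which are not in the proposed group, so the group is not monophyletic.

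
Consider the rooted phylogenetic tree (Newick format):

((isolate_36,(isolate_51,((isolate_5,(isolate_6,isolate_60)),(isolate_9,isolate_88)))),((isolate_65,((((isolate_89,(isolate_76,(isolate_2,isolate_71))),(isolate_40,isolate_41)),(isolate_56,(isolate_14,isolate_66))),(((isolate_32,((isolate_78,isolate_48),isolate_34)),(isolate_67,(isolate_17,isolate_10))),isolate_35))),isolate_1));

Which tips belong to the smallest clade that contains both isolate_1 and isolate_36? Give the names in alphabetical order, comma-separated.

isolate_1, isolate_10, isolate_14, isolate_17, isolate_2, isolate_32, isolate_34, isolate_35, isolate_36, isolate_40, isolate_41, isolate_48, isolate_5, isolate_51, isolate_56, isolate_6, isolate_60, isolate_65, isolate_66, isolate_67, isolate_71, isolate_76, isolate_78, isolate_88, isolate_89, isolate_9

Tracing isolate_1: it sits inside ((isolate_65,((((isolate_89,(isolate_76,(isolate_2,isolate_71))),(isolate_40,isolate_41)),(isolate_56,(isolate_14,isolate_66))),(((isolate_32,((isolate_78,isolate_48),isolate_34)),(isolate_67,(isolate_17,isolate_10))),isolate_35))),isolate_1).
Tracing isolate_36: it sits inside (isolate_36,(isolate_51,((isolate_5,(isolate_6,isolate_60)),(isolate_9,isolate_88)))).
The smallest clade enclosing both is the whole tree (their MRCA is the root), so the answer is all 26 tips in alphabetical order.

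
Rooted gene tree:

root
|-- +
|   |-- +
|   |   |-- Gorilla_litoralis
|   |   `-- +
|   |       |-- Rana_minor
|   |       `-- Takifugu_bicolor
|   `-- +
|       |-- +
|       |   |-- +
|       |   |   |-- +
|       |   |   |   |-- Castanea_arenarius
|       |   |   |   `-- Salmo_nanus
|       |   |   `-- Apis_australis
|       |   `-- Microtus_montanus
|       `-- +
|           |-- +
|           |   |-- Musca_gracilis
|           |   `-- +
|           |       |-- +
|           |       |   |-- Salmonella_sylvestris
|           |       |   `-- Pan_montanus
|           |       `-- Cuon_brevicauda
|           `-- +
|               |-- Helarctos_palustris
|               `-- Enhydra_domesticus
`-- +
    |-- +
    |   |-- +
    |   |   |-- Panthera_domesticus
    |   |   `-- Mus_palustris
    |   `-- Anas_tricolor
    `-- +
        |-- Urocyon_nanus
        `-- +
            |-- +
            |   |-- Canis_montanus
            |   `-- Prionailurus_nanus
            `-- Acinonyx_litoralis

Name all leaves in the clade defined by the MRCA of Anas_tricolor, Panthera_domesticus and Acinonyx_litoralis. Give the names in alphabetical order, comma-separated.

Acinonyx_litoralis, Anas_tricolor, Canis_montanus, Mus_palustris, Panthera_domesticus, Prionailurus_nanus, Urocyon_nanus

Tracing Anas_tricolor: it sits inside ((Panthera_domesticus,Mus_palustris),Anas_tricolor).
Tracing Panthera_domesticus: it sits inside (Panthera_domesticus,Mus_palustris).
Tracing Acinonyx_litoralis: it sits inside ((Canis_montanus,Prionailurus_nanus),Acinonyx_litoralis).
The smallest clade enclosing all 3 is (((Panthera_domesticus,Mus_palustris),Anas_tricolor),(Urocyon_nanus,((Canis_montanus,Prionailurus_nanus),Acinonyx_litoralis))); the answer is its 7 terminal taxa in alphabetical order.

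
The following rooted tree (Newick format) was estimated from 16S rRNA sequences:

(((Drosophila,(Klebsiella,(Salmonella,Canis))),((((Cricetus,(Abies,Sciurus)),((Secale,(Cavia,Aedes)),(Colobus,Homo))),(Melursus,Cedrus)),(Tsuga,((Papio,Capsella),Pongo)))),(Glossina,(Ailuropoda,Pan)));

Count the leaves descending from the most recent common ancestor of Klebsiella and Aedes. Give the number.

18

The MRCA of Klebsiella and Aedes is the node subtending ((Drosophila,(Klebsiella,(Salmonella,Canis))),((((Cricetus,(Abies,Sciurus)),((Secale,(Cavia,Aedes)),(Colobus,Homo))),(Melursus,Cedrus)),(Tsuga,((Papio,Capsella),Pongo)))).
That clade contains 18 terminal taxa: Abies, Aedes, Canis, Capsella, Cavia, Cedrus, Colobus, Cricetus, Drosophila, Homo, Klebsiella, Melursus, Papio, Pongo, Salmonella, Sciurus, Secale, Tsuga.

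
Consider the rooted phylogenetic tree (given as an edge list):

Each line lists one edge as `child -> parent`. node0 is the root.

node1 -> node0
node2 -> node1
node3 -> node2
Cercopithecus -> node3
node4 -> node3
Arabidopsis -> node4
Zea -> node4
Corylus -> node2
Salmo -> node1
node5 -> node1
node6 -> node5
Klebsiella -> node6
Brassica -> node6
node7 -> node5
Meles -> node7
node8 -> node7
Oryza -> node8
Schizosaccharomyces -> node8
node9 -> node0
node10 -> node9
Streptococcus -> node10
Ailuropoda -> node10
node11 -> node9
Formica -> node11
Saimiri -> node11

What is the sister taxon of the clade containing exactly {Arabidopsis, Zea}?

The clade containing exactly {Arabidopsis, Zea} attaches to the tree at the node subtending (Cercopithecus,(Arabidopsis,Zea)).
The other lineage descending from that same node — the sister group — is the single tip Cercopithecus.

Cercopithecus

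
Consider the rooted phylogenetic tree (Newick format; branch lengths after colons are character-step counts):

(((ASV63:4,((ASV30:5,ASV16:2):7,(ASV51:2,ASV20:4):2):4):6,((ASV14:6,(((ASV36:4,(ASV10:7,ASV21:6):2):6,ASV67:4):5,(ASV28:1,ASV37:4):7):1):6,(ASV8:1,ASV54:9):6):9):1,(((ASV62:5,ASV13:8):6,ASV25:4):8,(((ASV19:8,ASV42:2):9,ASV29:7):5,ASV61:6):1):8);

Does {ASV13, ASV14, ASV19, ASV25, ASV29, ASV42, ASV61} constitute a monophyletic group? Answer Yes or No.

The MRCA of the listed taxa is the root, so the smallest clade containing them is the whole tree.
That clade also contains ASV10, ASV16, ASV20, ASV21, ASV28, ASV30, ASV36, ASV37, ASV51, ASV54, ASV62, ASV63, ASV67, ASV8, which are not in the proposed group, so the group is not monophyletic.

No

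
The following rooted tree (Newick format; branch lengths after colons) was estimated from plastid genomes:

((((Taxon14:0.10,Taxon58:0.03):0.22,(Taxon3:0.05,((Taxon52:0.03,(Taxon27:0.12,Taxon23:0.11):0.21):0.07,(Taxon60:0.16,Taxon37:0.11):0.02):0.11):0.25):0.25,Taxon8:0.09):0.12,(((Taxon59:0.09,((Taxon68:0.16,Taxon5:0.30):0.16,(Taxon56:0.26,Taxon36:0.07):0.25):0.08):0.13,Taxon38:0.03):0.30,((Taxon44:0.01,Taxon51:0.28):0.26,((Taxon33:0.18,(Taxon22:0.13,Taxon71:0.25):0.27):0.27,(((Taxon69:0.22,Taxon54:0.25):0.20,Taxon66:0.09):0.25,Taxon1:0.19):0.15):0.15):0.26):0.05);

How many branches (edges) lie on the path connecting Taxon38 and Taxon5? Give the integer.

The MRCA of Taxon38 and Taxon5 is the node subtending ((Taxon59,((Taxon68,Taxon5),(Taxon56,Taxon36))),Taxon38).
From Taxon38 up to that node: 1 branch. From Taxon5 up to the same node: 4 branches. Total: 1 + 4 = 5.

5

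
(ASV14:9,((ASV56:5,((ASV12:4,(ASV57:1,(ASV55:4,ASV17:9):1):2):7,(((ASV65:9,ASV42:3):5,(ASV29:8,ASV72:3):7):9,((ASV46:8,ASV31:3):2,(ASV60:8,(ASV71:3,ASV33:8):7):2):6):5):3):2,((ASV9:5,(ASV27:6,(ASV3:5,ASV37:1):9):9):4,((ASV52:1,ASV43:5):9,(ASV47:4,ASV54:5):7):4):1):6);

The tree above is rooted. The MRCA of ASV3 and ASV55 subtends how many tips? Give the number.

The MRCA of ASV3 and ASV55 is the node subtending ((ASV56,((ASV12,(ASV57,(ASV55,ASV17))),(((ASV65,ASV42),(ASV29,ASV72)),((ASV46,ASV31),(ASV60,(ASV71,ASV33)))))),((ASV9,(ASV27,(ASV3,ASV37))),((ASV52,ASV43),(ASV47,ASV54)))).
That clade contains 22 terminal taxa: ASV12, ASV17, ASV27, ASV29, ASV3, ASV31, ASV33, ASV37, ASV42, ASV43, ASV46, ASV47, ASV52, ASV54, ASV55, ASV56, ASV57, ASV60, ASV65, ASV71, ASV72, ASV9.

22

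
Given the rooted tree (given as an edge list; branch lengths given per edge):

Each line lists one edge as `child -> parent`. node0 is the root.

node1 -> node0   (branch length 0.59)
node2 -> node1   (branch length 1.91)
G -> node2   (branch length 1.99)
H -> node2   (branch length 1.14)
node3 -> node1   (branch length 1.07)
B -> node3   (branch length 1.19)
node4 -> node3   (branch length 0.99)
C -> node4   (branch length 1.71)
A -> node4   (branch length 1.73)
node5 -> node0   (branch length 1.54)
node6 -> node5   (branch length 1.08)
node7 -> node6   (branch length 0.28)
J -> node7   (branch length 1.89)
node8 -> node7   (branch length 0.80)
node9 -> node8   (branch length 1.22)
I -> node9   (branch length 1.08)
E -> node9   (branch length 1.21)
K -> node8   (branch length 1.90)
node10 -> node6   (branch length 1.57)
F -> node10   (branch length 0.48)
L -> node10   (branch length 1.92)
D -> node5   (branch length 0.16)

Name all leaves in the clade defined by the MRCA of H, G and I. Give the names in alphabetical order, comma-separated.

Tracing H: it sits inside (G,H).
Tracing G: it sits inside (G,H).
Tracing I: it sits inside (I,E).
The smallest clade enclosing all 3 is the whole tree (their MRCA is the root), so the answer is all 12 tips in alphabetical order.

A, B, C, D, E, F, G, H, I, J, K, L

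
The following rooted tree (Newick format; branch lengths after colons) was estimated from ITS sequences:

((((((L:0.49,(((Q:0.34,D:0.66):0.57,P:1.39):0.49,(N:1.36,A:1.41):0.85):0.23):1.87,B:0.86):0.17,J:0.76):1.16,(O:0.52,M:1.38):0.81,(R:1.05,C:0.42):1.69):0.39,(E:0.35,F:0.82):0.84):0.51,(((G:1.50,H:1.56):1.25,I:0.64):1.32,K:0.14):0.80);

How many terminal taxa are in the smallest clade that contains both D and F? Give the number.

14

The MRCA of D and F is the node subtending (((((L,(((Q,D),P),(N,A))),B),J),(O,M),(R,C)),(E,F)).
That clade contains 14 terminal taxa: A, B, C, D, E, F, J, L, M, N, O, P, Q, R.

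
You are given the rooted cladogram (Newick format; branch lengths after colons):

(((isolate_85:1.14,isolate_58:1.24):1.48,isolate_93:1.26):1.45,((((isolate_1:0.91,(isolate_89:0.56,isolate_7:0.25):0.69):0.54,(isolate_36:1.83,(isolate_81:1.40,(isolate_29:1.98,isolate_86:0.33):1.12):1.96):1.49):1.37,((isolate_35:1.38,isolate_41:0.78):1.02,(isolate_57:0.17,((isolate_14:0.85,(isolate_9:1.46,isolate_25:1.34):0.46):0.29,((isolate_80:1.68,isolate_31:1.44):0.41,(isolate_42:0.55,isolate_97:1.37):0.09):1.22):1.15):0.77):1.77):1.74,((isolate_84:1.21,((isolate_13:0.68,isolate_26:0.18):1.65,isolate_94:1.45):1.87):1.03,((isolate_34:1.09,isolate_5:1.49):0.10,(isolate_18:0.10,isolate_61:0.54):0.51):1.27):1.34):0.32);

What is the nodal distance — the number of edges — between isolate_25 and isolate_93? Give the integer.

10

The MRCA of isolate_25 and isolate_93 is the root of the tree.
From isolate_25 up to that node: 8 branches. From isolate_93 up to the same node: 2 branches. Total: 8 + 2 = 10.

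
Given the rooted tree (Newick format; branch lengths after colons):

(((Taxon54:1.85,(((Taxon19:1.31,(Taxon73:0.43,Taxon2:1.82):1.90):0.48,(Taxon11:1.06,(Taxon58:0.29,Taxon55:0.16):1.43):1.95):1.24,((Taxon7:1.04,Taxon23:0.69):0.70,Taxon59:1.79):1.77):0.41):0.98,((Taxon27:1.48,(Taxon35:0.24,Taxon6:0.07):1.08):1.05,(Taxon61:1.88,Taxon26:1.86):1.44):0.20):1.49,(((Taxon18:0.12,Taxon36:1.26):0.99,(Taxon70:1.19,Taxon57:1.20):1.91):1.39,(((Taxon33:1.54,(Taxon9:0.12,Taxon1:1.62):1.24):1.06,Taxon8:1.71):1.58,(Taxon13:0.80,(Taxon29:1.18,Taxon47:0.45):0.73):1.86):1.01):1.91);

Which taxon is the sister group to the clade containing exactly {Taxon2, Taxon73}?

The clade containing exactly {Taxon2, Taxon73} attaches to the tree at the node subtending (Taxon19,(Taxon73,Taxon2)).
The other lineage descending from that same node — the sister group — is the single tip Taxon19.

Taxon19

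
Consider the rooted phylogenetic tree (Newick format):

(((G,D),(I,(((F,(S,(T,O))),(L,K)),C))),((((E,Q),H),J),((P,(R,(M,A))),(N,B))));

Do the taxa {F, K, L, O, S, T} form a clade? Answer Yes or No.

Yes

The most recent common ancestor of these taxa subtends ((F,(S,(T,O))),(L,K)).
That clade has exactly 6 tips — every listed taxon and nothing else — so the group is monophyletic.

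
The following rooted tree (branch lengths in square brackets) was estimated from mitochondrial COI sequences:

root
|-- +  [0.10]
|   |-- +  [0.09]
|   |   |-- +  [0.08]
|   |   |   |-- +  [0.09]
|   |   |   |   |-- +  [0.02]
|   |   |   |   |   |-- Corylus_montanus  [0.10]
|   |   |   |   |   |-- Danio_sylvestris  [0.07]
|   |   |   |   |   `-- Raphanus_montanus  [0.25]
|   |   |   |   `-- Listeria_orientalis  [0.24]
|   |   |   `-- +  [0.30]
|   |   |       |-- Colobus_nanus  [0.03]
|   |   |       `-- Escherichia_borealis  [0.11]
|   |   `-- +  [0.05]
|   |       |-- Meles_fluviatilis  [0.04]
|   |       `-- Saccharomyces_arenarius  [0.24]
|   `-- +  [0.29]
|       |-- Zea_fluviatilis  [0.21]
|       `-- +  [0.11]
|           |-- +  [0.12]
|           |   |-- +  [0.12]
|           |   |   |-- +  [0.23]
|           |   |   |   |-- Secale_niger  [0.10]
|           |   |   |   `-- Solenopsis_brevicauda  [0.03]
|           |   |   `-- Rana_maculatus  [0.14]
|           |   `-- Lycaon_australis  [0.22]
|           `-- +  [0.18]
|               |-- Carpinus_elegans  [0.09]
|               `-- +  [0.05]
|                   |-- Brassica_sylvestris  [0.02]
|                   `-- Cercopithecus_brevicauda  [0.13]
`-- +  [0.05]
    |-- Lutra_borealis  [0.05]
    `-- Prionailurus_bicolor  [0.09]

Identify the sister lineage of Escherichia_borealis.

Colobus_nanus

Escherichia_borealis attaches to the tree at the node subtending (Colobus_nanus,Escherichia_borealis).
The other lineage descending from that same node — the sister group — is the single tip Colobus_nanus.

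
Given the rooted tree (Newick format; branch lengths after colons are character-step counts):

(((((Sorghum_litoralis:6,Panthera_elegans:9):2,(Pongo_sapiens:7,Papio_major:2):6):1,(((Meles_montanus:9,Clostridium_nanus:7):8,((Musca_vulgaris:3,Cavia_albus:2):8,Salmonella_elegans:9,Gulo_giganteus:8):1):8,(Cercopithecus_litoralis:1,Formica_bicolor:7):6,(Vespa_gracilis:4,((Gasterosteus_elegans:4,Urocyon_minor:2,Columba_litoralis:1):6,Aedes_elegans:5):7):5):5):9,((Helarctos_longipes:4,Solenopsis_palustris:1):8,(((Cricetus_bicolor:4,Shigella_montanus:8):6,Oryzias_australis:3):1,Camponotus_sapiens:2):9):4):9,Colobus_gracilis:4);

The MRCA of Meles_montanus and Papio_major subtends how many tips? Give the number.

The MRCA of Meles_montanus and Papio_major is the node subtending (((Sorghum_litoralis,Panthera_elegans),(Pongo_sapiens,Papio_major)),(((Meles_montanus,Clostridium_nanus),((Musca_vulgaris,Cavia_albus),Salmonella_elegans,Gulo_giganteus)),(Cercopithecus_litoralis,Formica_bicolor),(Vespa_gracilis,((Gasterosteus_elegans,Urocyon_minor,Columba_litoralis),Aedes_elegans)))).
That clade contains 17 terminal taxa: Aedes_elegans, Cavia_albus, Cercopithecus_litoralis, Clostridium_nanus, Columba_litoralis, Formica_bicolor, Gasterosteus_elegans, Gulo_giganteus, Meles_montanus, Musca_vulgaris, Panthera_elegans, Papio_major, Pongo_sapiens, Salmonella_elegans, Sorghum_litoralis, Urocyon_minor, Vespa_gracilis.

17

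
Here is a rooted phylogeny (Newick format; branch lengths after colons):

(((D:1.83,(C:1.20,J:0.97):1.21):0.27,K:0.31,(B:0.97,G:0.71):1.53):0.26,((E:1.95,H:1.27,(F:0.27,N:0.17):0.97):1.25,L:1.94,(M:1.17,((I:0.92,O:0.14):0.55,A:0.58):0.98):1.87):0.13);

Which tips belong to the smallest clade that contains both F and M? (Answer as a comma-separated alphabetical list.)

Tracing F: it sits inside (F,N).
Tracing M: it sits inside (M,((I,O),A)).
The smallest clade enclosing both is ((E,H,(F,N)),L,(M,((I,O),A))); the answer is its 9 terminal taxa in alphabetical order.

A, E, F, H, I, L, M, N, O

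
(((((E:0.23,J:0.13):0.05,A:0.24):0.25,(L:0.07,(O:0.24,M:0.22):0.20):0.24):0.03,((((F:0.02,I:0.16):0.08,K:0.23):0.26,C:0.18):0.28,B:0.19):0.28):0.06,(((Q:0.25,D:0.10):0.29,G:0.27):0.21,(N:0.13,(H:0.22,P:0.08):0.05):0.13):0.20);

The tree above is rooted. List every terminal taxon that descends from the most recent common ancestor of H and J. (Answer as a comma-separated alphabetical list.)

A, B, C, D, E, F, G, H, I, J, K, L, M, N, O, P, Q

Tracing H: it sits inside (H,P).
Tracing J: it sits inside (E,J).
The smallest clade enclosing both is the whole tree (their MRCA is the root), so the answer is all 17 tips in alphabetical order.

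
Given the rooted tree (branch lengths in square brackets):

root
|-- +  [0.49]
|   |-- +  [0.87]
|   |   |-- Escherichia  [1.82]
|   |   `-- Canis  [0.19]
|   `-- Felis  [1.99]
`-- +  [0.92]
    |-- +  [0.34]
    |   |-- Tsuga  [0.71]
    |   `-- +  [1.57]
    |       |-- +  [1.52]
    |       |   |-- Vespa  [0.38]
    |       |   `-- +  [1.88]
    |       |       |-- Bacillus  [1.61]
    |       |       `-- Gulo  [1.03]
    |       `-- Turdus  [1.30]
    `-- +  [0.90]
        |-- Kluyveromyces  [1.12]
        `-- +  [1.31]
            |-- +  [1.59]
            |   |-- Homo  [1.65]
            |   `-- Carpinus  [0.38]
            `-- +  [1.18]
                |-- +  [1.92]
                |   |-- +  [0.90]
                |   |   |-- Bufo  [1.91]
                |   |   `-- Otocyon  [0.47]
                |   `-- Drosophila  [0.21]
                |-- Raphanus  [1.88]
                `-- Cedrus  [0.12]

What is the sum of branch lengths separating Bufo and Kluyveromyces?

8.34

The path runs Bufo → … → MRCA → … → Kluyveromyces; the MRCA is the node subtending (Kluyveromyces,((Homo,Carpinus),(((Bufo,Otocyon),Drosophila),Raphanus,Cedrus))).
Branch lengths along that path: 1.91 + 0.90 + 1.92 + 1.18 + 1.31 + 1.12 = 8.34.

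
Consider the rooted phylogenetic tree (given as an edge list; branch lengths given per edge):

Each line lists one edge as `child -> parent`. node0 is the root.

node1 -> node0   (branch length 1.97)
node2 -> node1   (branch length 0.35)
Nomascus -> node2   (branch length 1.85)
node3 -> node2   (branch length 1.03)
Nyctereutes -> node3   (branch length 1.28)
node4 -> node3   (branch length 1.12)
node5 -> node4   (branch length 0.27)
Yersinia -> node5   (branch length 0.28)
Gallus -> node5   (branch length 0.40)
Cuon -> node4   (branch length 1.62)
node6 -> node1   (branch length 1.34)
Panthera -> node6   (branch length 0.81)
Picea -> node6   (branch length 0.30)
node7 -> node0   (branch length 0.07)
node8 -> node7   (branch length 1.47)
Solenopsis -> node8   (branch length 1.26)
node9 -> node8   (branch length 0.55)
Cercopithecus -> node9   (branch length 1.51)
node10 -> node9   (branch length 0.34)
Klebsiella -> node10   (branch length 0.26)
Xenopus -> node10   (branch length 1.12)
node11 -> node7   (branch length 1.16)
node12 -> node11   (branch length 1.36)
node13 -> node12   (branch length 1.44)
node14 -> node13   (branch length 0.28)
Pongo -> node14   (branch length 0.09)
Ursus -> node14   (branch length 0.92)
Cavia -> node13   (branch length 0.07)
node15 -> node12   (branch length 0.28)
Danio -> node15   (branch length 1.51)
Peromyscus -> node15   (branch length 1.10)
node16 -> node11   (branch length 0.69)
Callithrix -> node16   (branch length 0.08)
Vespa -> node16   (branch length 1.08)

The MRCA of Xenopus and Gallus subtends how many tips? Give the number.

18

The MRCA of Xenopus and Gallus is the root, so the clade is the entire tree.
That clade contains 18 terminal taxa: Callithrix, Cavia, Cercopithecus, Cuon, Danio, Gallus, Klebsiella, Nomascus, Nyctereutes, Panthera, Peromyscus, Picea, Pongo, Solenopsis, Ursus, Vespa, Xenopus, Yersinia.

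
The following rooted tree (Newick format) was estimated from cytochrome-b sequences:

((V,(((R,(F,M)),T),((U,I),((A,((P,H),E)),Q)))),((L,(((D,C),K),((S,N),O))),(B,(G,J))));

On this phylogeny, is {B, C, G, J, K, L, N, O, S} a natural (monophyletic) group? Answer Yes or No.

No

The MRCA of the listed taxa subtends ((L,(((D,C),K),((S,N),O))),(B,(G,J))).
That clade also contains D, which is not in the proposed group, so the group is not monophyletic.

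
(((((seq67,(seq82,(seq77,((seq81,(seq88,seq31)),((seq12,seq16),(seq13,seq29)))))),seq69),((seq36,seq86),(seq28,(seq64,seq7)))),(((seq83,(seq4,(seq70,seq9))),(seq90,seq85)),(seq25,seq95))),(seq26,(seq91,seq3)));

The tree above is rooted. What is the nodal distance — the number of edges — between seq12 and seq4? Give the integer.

The MRCA of seq12 and seq4 is the node subtending ((((seq67,(seq82,(seq77,((seq81,(seq88,seq31)),((seq12,seq16),(seq13,seq29)))))),seq69),((seq36,seq86),(seq28,(seq64,seq7)))),(((seq83,(seq4,(seq70,seq9))),(seq90,seq85)),(seq25,seq95))).
From seq12 up to that node: 9 branches. From seq4 up to the same node: 5 branches. Total: 9 + 5 = 14.

14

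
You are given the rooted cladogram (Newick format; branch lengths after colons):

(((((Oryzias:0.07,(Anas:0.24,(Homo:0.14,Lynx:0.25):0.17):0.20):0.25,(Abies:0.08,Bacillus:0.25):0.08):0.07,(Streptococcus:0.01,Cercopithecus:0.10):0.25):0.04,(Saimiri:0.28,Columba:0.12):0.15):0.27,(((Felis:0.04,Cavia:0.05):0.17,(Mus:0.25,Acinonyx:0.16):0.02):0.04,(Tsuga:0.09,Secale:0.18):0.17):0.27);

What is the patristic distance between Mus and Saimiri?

1.28

The path runs Mus → … → MRCA → … → Saimiri; the MRCA is the root of the tree.
Branch lengths along that path: 0.25 + 0.02 + 0.04 + 0.27 + 0.27 + 0.15 + 0.28 = 1.28.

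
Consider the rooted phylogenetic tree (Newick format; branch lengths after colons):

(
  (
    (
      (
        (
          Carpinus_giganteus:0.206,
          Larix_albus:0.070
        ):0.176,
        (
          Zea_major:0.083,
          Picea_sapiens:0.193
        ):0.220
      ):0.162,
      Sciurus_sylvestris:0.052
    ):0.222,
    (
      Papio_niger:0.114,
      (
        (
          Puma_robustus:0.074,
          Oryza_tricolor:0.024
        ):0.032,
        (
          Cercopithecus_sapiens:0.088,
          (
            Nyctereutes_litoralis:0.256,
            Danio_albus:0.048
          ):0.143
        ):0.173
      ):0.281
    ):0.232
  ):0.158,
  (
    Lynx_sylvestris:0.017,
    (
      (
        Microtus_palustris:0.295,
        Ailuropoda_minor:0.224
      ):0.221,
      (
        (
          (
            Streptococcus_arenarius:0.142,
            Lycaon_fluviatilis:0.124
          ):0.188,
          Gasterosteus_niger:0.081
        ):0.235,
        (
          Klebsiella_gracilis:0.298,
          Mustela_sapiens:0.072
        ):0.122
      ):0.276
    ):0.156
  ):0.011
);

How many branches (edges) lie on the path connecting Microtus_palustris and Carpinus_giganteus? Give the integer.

9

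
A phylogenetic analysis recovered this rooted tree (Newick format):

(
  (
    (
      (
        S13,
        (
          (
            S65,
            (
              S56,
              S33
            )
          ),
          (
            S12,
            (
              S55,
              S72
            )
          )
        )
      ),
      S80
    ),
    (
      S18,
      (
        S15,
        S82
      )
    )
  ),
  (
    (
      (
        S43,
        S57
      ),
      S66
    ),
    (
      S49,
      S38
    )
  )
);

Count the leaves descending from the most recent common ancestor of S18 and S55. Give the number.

11

The MRCA of S18 and S55 is the node subtending (((S13,((S65,(S56,S33)),(S12,(S55,S72)))),S80),(S18,(S15,S82))).
That clade contains 11 terminal taxa: S12, S13, S15, S18, S33, S55, S56, S65, S72, S80, S82.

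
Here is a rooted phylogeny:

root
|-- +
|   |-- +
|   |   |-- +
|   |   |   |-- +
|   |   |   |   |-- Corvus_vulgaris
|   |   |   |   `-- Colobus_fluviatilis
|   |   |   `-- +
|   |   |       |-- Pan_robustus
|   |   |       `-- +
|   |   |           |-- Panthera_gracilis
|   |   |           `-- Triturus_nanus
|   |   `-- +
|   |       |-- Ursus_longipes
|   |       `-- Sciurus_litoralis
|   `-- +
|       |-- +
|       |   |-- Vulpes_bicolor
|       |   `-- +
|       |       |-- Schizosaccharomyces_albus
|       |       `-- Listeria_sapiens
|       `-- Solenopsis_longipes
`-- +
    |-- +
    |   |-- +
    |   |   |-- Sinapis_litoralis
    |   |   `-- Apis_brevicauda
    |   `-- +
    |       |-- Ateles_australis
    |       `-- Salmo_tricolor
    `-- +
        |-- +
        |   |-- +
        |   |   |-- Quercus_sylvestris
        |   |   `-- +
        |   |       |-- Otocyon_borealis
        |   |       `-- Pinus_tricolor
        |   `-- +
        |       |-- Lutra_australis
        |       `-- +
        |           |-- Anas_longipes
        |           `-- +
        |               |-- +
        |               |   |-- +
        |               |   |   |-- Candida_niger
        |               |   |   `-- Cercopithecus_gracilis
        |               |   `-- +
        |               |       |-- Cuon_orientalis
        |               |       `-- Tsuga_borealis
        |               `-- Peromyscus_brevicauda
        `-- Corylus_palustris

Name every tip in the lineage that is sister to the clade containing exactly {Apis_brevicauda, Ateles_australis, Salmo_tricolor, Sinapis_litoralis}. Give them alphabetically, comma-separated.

Anas_longipes, Candida_niger, Cercopithecus_gracilis, Corylus_palustris, Cuon_orientalis, Lutra_australis, Otocyon_borealis, Peromyscus_brevicauda, Pinus_tricolor, Quercus_sylvestris, Tsuga_borealis

The clade containing exactly {Apis_brevicauda, Ateles_australis, Salmo_tricolor, Sinapis_litoralis} attaches to the tree at the node subtending (((Sinapis_litoralis,Apis_brevicauda),(Ateles_australis,Salmo_tricolor)),(((Quercus_sylvestris,(Otocyon_borealis,Pinus_tricolor)),(Lutra_australis,(Anas_longipes,(((Candida_niger,Cercopithecus_gracilis),(Cuon_orientalis,Tsuga_borealis)),Peromyscus_brevicauda)))),Corylus_palustris)).
The other lineage descending from that same node — the sister group — is (((Quercus_sylvestris,(Otocyon_borealis,Pinus_tricolor)),(Lutra_australis,(Anas_longipes,(((Candida_niger,Cercopithecus_gracilis),(Cuon_orientalis,Tsuga_borealis)),Peromyscus_brevicauda)))),Corylus_palustris); its 11 tips in alphabetical order are the answer.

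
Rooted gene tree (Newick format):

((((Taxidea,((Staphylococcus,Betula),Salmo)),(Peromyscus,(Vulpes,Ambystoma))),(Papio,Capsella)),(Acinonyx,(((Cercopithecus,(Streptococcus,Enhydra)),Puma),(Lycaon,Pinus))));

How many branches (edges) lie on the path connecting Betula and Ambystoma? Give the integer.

7

The MRCA of Betula and Ambystoma is the node subtending ((Taxidea,((Staphylococcus,Betula),Salmo)),(Peromyscus,(Vulpes,Ambystoma))).
From Betula up to that node: 4 branches. From Ambystoma up to the same node: 3 branches. Total: 4 + 3 = 7.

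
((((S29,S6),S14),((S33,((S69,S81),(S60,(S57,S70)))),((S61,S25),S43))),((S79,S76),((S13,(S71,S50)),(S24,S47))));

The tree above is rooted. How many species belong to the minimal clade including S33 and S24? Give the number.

19

The MRCA of S33 and S24 is the root, so the clade is the entire tree.
That clade contains 19 terminal taxa: S13, S14, S24, S25, S29, S33, S43, S47, S50, S57, S6, S60, S61, S69, S70, S71, S76, S79, S81.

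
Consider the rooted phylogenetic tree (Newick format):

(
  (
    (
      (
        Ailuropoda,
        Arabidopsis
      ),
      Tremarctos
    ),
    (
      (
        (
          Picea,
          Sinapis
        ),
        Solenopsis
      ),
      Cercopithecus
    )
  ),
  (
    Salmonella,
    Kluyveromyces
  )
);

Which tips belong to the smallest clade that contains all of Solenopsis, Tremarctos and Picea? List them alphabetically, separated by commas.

Ailuropoda, Arabidopsis, Cercopithecus, Picea, Sinapis, Solenopsis, Tremarctos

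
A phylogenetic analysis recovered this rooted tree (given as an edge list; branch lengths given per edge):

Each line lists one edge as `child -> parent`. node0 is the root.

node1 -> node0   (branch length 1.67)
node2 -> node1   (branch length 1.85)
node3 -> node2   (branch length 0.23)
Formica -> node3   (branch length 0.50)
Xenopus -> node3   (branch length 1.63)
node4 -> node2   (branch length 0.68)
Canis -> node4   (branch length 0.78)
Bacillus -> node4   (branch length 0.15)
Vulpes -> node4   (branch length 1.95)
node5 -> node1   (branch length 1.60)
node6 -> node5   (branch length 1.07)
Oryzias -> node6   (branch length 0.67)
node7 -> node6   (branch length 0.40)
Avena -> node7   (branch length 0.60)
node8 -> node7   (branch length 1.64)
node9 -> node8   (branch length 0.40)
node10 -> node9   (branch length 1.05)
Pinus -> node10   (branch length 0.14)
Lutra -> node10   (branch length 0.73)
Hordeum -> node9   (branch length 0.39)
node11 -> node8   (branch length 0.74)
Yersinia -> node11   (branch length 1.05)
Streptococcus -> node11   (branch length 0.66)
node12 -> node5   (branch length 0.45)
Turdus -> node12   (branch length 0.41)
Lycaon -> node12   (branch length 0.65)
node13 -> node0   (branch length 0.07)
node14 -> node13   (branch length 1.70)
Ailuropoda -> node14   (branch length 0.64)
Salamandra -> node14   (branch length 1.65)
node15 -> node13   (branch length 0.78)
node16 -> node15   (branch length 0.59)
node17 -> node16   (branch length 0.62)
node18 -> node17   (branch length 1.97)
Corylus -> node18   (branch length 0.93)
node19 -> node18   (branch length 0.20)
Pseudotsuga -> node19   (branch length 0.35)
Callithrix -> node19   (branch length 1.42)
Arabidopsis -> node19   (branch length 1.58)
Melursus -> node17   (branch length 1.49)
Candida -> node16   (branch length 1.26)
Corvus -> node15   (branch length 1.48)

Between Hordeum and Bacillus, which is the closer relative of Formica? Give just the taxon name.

Bacillus

The MRCA of Formica and Bacillus subtends ((Formica,Xenopus),(Canis,Bacillus,Vulpes)) (5 taxa).
The MRCA of Formica and Hordeum subtends (((Formica,Xenopus),(Canis,Bacillus,Vulpes)),((Oryzias,(Avena,(((Pinus,Lutra),Hordeum),(Yersinia,Streptococcus)))),(Turdus,Lycaon))) (14 taxa).
The first is nested inside the second, so Formica shares a more recent common ancestor with Bacillus.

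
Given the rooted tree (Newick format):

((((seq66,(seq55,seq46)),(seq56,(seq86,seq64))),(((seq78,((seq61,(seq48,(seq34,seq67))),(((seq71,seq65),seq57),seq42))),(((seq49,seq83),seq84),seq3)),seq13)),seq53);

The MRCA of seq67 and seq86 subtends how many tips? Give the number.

20

The MRCA of seq67 and seq86 is the node subtending (((seq66,(seq55,seq46)),(seq56,(seq86,seq64))),(((seq78,((seq61,(seq48,(seq34,seq67))),(((seq71,seq65),seq57),seq42))),(((seq49,seq83),seq84),seq3)),seq13)).
That clade contains 20 terminal taxa: seq13, seq3, seq34, seq42, seq46, seq48, seq49, seq55, seq56, seq57, seq61, seq64, seq65, seq66, seq67, seq71, seq78, seq83, seq84, seq86.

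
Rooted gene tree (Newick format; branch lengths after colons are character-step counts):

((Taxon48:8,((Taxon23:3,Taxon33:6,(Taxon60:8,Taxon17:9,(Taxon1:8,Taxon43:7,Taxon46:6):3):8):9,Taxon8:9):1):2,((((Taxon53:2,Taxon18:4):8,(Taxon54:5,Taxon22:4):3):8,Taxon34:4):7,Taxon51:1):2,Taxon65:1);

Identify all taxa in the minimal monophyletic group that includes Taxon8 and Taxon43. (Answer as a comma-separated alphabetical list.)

Tracing Taxon8: it sits inside ((Taxon23,Taxon33,(Taxon60,Taxon17,(Taxon1,Taxon43,Taxon46))),Taxon8).
Tracing Taxon43: it sits inside (Taxon1,Taxon43,Taxon46).
The smallest clade enclosing both is ((Taxon23,Taxon33,(Taxon60,Taxon17,(Taxon1,Taxon43,Taxon46))),Taxon8); the answer is its 8 terminal taxa in alphabetical order.

Taxon1, Taxon17, Taxon23, Taxon33, Taxon43, Taxon46, Taxon60, Taxon8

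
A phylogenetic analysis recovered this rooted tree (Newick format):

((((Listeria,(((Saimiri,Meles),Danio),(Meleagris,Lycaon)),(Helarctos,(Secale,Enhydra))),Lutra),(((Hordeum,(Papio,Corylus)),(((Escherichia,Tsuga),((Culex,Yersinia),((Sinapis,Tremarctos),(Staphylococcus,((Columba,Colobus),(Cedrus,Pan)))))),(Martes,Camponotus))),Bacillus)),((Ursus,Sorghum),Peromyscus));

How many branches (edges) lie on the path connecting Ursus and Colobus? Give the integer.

The MRCA of Ursus and Colobus is the root of the tree.
From Ursus up to that node: 3 branches. From Colobus up to the same node: 11 branches. Total: 3 + 11 = 14.

14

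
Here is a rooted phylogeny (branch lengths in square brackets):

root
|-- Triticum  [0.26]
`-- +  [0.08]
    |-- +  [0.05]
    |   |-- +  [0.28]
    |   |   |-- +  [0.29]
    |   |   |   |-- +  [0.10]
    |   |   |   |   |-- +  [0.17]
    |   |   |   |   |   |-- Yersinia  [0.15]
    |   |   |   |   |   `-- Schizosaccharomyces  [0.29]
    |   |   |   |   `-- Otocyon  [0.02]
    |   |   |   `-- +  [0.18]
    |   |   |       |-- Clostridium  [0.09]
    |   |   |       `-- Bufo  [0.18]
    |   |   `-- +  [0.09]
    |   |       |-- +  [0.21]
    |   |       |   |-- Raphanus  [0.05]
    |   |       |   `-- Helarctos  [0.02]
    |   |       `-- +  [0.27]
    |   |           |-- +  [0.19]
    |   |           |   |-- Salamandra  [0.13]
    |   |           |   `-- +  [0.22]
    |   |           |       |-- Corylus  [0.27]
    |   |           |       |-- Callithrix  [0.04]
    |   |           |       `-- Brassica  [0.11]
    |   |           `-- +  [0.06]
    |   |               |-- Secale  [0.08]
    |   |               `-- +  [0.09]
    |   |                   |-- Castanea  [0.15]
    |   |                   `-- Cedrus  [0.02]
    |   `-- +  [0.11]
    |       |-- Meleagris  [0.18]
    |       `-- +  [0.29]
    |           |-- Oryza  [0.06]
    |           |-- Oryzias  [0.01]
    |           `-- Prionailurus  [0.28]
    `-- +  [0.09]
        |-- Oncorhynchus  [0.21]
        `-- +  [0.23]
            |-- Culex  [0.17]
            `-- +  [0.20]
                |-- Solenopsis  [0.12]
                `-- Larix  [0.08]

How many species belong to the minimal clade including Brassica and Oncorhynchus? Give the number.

22

The MRCA of Brassica and Oncorhynchus is the node subtending ((((((Yersinia,Schizosaccharomyces),Otocyon),(Clostridium,Bufo)),((Raphanus,Helarctos),((Salamandra,(Corylus,Callithrix,Brassica)),(Secale,(Castanea,Cedrus))))),(Meleagris,(Oryza,Oryzias,Prionailurus))),(Oncorhynchus,(Culex,(Solenopsis,Larix)))).
That clade contains 22 terminal taxa: Brassica, Bufo, Callithrix, Castanea, Cedrus, Clostridium, Corylus, Culex, Helarctos, Larix, Meleagris, Oncorhynchus, Oryza, Oryzias, Otocyon, Prionailurus, Raphanus, Salamandra, Schizosaccharomyces, Secale, Solenopsis, Yersinia.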